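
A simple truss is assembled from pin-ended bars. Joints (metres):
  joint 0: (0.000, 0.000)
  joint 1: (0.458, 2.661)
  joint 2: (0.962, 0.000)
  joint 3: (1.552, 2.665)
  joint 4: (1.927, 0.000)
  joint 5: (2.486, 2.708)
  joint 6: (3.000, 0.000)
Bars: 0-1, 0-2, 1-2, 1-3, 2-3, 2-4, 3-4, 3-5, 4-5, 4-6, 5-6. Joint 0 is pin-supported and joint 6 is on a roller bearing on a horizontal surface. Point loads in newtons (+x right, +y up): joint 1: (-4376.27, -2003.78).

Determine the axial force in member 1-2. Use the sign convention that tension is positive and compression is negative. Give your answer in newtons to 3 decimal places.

3649.599

N=7 nodes, M=11 members, R=3 reactions → 2N=14, M+R=14
member 0 (0-1): L=2.7001, (cx,cy)=(0.1696,0.9855)
member 1 (0-2): L=0.9620, (cx,cy)=(1.0000,0.0000)
member 2 (1-2): L=2.7083, (cx,cy)=(0.1861,-0.9825)
member 3 (1-3): L=1.0940, (cx,cy)=(1.0000,0.0037)
member 4 (2-3): L=2.7295, (cx,cy)=(0.2162,0.9764)
member 5 (2-4): L=0.9650, (cx,cy)=(1.0000,0.0000)
member 6 (3-4): L=2.6913, (cx,cy)=(0.1393,-0.9902)
member 7 (3-5): L=0.9350, (cx,cy)=(0.9989,0.0460)
member 8 (4-5): L=2.7651, (cx,cy)=(0.2022,0.9794)
member 9 (4-6): L=1.0730, (cx,cy)=(1.0000,0.0000)
member 10 (5-6): L=2.7563, (cx,cy)=(0.1865,-0.9825)
solve A·x = −loads:
  F[0-1] = -5661.6628 N (compression)
  F[0-2] = -3415.9294 N (compression)
  F[1-2] = +3649.5989 N (tension)
  F[1-3] = +2736.7792 N (tension)
  F[2-3] = -3672.6726 N (compression)
  F[2-4] = -1942.8960 N (compression)
  F[3-4] = +3677.5738 N (tension)
  F[3-5] = +1431.9772 N (tension)
  F[4-5] = -3718.4771 N (compression)
  F[4-6] = -678.7232 N (compression)
  F[5-6] = +3639.6847 N (tension)
  Rx@0 = +4376.2700 N
  Ry@0 = +5579.6211 N
  Ry@6 = -3575.8411 N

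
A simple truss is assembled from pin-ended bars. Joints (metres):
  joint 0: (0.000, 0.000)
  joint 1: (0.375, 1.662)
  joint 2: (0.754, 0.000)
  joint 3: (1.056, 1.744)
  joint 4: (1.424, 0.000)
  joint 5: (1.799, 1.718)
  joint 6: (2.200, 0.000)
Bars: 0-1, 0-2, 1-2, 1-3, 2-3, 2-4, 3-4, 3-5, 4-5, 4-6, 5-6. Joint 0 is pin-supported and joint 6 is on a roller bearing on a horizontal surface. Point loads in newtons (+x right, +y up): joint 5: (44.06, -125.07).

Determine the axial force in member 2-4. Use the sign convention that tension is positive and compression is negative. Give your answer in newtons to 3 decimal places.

37.030

N=7 nodes, M=11 members, R=3 reactions → 2N=14, M+R=14
member 0 (0-1): L=1.7038, (cx,cy)=(0.2201,0.9755)
member 1 (0-2): L=0.7540, (cx,cy)=(1.0000,0.0000)
member 2 (1-2): L=1.7047, (cx,cy)=(0.2223,-0.9750)
member 3 (1-3): L=0.6859, (cx,cy)=(0.9928,0.1195)
member 4 (2-3): L=1.7700, (cx,cy)=(0.1706,0.9853)
member 5 (2-4): L=0.6700, (cx,cy)=(1.0000,0.0000)
member 6 (3-4): L=1.7824, (cx,cy)=(0.2065,-0.9785)
member 7 (3-5): L=0.7435, (cx,cy)=(0.9994,-0.0350)
member 8 (4-5): L=1.7585, (cx,cy)=(0.2133,0.9770)
member 9 (4-6): L=0.7760, (cx,cy)=(1.0000,0.0000)
member 10 (5-6): L=1.7642, (cx,cy)=(0.2273,-0.9738)
solve A·x = −loads:
  F[0-1] = +11.9019 N (tension)
  F[0-2] = +41.4404 N (tension)
  F[1-2] = -11.2749 N (compression)
  F[1-3] = +5.1634 N (tension)
  F[2-3] = +11.1563 N (tension)
  F[2-4] = +37.0301 N (tension)
  F[3-4] = -12.2072 N (compression)
  F[3-5] = +9.5561 N (tension)
  F[4-5] = +12.2254 N (tension)
  F[4-6] = +31.9026 N (tension)
  F[5-6] = -140.3538 N (compression)
  Rx@0 = -44.0600 N
  Ry@0 = -11.6100 N
  Ry@6 = +136.6800 N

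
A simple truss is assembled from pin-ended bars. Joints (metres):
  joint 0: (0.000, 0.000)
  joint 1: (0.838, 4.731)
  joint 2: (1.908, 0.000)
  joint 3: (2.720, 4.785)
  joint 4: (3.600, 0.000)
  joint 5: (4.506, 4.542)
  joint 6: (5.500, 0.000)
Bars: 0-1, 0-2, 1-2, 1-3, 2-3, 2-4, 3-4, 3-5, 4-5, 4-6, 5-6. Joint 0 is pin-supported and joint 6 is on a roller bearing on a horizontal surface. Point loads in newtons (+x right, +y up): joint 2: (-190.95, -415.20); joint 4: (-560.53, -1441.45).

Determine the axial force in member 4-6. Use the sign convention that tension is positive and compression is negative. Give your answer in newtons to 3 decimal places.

238.002

N=7 nodes, M=11 members, R=3 reactions → 2N=14, M+R=14
member 0 (0-1): L=4.8046, (cx,cy)=(0.1744,0.9847)
member 1 (0-2): L=1.9080, (cx,cy)=(1.0000,0.0000)
member 2 (1-2): L=4.8505, (cx,cy)=(0.2206,-0.9754)
member 3 (1-3): L=1.8828, (cx,cy)=(0.9996,0.0287)
member 4 (2-3): L=4.8534, (cx,cy)=(0.1673,0.9859)
member 5 (2-4): L=1.6920, (cx,cy)=(1.0000,0.0000)
member 6 (3-4): L=4.8652, (cx,cy)=(0.1809,-0.9835)
member 7 (3-5): L=1.8025, (cx,cy)=(0.9909,-0.1348)
member 8 (4-5): L=4.6315, (cx,cy)=(0.1956,0.9807)
member 9 (4-6): L=1.9000, (cx,cy)=(1.0000,0.0000)
member 10 (5-6): L=4.6495, (cx,cy)=(0.2138,-0.9769)
solve A·x = −loads:
  F[0-1] = -781.0911 N (compression)
  F[0-2] = -615.2463 N (compression)
  F[1-2] = +779.4784 N (tension)
  F[1-3] = -308.3105 N (compression)
  F[2-3] = -350.0094 N (compression)
  F[2-4] = -193.7879 N (compression)
  F[3-4] = +421.1268 N (tension)
  F[3-5] = -446.9940 N (compression)
  F[4-5] = +1047.5068 N (tension)
  F[4-6] = +238.0022 N (tension)
  F[5-6] = -1113.2696 N (compression)
  Rx@0 = +751.4800 N
  Ry@0 = +769.1188 N
  Ry@6 = +1087.5312 N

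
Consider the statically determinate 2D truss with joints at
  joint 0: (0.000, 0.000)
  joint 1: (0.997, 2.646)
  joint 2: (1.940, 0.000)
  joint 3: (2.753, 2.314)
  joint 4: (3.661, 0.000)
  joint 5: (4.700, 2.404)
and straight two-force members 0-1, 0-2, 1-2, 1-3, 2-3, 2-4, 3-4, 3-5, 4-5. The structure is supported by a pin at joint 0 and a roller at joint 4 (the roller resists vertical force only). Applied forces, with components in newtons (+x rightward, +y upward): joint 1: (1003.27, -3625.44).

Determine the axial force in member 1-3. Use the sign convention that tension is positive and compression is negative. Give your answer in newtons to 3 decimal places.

-1215.421

N=6 nodes, M=9 members, R=3 reactions → 2N=12, M+R=12
member 0 (0-1): L=2.8276, (cx,cy)=(0.3526,0.9358)
member 1 (0-2): L=1.9400, (cx,cy)=(1.0000,0.0000)
member 2 (1-2): L=2.8090, (cx,cy)=(0.3357,-0.9420)
member 3 (1-3): L=1.7871, (cx,cy)=(0.9826,-0.1858)
member 4 (2-3): L=2.4527, (cx,cy)=(0.3315,0.9435)
member 5 (2-4): L=1.7210, (cx,cy)=(1.0000,0.0000)
member 6 (3-4): L=2.4858, (cx,cy)=(0.3653,-0.9309)
member 7 (3-5): L=1.9491, (cx,cy)=(0.9989,0.0462)
member 8 (4-5): L=2.6189, (cx,cy)=(0.3967,0.9179)
solve A·x = −loads:
  F[0-1] = -2044.3010 N (compression)
  F[0-2] = +1724.0819 N (tension)
  F[1-2] = -1578.2269 N (compression)
  F[1-3] = -1215.4211 N (compression)
  F[2-3] = +1575.7238 N (tension)
  F[2-4] = +671.9485 N (tension)
  F[3-4] = -1839.5490 N (compression)
  F[3-5] = +0.0000 N (tension)
  F[4-5] = -0.0000 N (compression)
  Rx@0 = -1003.2700 N
  Ry@0 = +1913.0073 N
  Ry@4 = +1712.4327 N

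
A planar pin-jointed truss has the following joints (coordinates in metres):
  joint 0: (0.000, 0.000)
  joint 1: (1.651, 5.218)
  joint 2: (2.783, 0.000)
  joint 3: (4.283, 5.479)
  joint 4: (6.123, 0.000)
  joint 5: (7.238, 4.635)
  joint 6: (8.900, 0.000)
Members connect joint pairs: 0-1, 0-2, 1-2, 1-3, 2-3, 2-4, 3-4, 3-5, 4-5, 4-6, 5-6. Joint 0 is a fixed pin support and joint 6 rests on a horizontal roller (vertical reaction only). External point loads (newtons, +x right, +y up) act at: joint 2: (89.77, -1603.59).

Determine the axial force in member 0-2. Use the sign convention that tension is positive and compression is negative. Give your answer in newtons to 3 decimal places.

438.496

N=7 nodes, M=11 members, R=3 reactions → 2N=14, M+R=14
member 0 (0-1): L=5.4730, (cx,cy)=(0.3017,0.9534)
member 1 (0-2): L=2.7830, (cx,cy)=(1.0000,0.0000)
member 2 (1-2): L=5.3394, (cx,cy)=(0.2120,-0.9773)
member 3 (1-3): L=2.6449, (cx,cy)=(0.9951,0.0987)
member 4 (2-3): L=5.6806, (cx,cy)=(0.2641,0.9645)
member 5 (2-4): L=3.3400, (cx,cy)=(1.0000,0.0000)
member 6 (3-4): L=5.7797, (cx,cy)=(0.3184,-0.9480)
member 7 (3-5): L=3.0732, (cx,cy)=(0.9615,-0.2746)
member 8 (4-5): L=4.7672, (cx,cy)=(0.2339,0.9723)
member 9 (4-6): L=2.7770, (cx,cy)=(1.0000,0.0000)
member 10 (5-6): L=4.9240, (cx,cy)=(0.3375,-0.9413)
solve A·x = −loads:
  F[0-1] = -1156.0065 N (compression)
  F[0-2] = +438.4964 N (tension)
  F[1-2] = +1069.3989 N (tension)
  F[1-3] = -578.2718 N (compression)
  F[2-3] = +579.0532 N (tension)
  F[2-4] = +422.5471 N (tension)
  F[3-4] = -444.2601 N (compression)
  F[3-5] = -292.3562 N (compression)
  F[4-5] = +433.1603 N (tension)
  F[4-6] = +179.8034 N (tension)
  F[5-6] = -532.6993 N (compression)
  Rx@0 = -89.7700 N
  Ry@0 = +1102.1528 N
  Ry@6 = +501.4372 N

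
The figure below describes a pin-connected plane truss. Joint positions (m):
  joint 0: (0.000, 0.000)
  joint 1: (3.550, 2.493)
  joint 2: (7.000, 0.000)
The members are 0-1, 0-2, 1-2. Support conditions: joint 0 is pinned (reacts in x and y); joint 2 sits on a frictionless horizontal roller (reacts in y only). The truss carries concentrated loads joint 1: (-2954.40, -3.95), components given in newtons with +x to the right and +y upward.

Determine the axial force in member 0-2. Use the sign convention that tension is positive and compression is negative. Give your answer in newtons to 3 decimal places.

N=3 nodes, M=3 members, R=3 reactions → 2N=6, M+R=6
member 0 (0-1): L=4.3379, (cx,cy)=(0.8184,0.5747)
member 1 (0-2): L=7.0000, (cx,cy)=(1.0000,0.0000)
member 2 (1-2): L=4.2565, (cx,cy)=(0.8105,-0.5857)
solve A·x = −loads:
  F[0-1] = -1834.2376 N (compression)
  F[0-2] = -1453.3249 N (compression)
  F[1-2] = +1793.0539 N (tension)
  Rx@0 = +2954.4000 N
  Ry@0 = +1054.1352 N
  Ry@2 = -1050.1852 N

-1453.325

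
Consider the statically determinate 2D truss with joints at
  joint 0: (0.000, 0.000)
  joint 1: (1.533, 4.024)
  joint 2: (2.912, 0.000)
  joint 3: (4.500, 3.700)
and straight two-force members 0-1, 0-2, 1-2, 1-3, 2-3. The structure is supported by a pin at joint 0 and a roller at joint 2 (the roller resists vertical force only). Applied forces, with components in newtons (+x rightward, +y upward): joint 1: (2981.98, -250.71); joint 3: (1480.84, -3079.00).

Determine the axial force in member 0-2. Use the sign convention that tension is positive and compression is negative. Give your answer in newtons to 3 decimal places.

1581.736

N=4 nodes, M=5 members, R=3 reactions → 2N=8, M+R=8
member 0 (0-1): L=4.3061, (cx,cy)=(0.3560,0.9345)
member 1 (0-2): L=2.9120, (cx,cy)=(1.0000,0.0000)
member 2 (1-2): L=4.2537, (cx,cy)=(0.3242,-0.9460)
member 3 (1-3): L=2.9846, (cx,cy)=(0.9941,-0.1086)
member 4 (2-3): L=4.0264, (cx,cy)=(0.3944,0.9189)
solve A·x = −loads:
  F[0-1] = +8092.8180 N (tension)
  F[0-2] = +1581.7365 N (tension)
  F[1-2] = -8568.3851 N (compression)
  F[1-3] = +2692.7681 N (tension)
  F[2-3] = -3032.5006 N (compression)
  Rx@0 = -4462.8200 N
  Ry@0 = -7562.6094 N
  Ry@2 = +10892.3194 N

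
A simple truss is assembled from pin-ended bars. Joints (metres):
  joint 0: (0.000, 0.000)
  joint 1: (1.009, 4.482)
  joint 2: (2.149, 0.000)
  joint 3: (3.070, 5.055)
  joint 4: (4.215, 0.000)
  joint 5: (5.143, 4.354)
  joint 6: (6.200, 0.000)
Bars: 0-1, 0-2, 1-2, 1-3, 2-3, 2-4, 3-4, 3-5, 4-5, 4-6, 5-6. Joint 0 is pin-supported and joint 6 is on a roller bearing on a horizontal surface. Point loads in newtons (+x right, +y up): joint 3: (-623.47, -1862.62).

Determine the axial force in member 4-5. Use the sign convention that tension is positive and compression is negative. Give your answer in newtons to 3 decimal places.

362.400

N=7 nodes, M=11 members, R=3 reactions → 2N=14, M+R=14
member 0 (0-1): L=4.5942, (cx,cy)=(0.2196,0.9756)
member 1 (0-2): L=2.1490, (cx,cy)=(1.0000,0.0000)
member 2 (1-2): L=4.6247, (cx,cy)=(0.2465,-0.9691)
member 3 (1-3): L=2.1392, (cx,cy)=(0.9635,0.2679)
member 4 (2-3): L=5.1382, (cx,cy)=(0.1792,0.9838)
member 5 (2-4): L=2.0660, (cx,cy)=(1.0000,0.0000)
member 6 (3-4): L=5.1831, (cx,cy)=(0.2209,-0.9753)
member 7 (3-5): L=2.1883, (cx,cy)=(0.9473,-0.3203)
member 8 (4-5): L=4.4518, (cx,cy)=(0.2085,0.9780)
member 9 (4-6): L=1.9850, (cx,cy)=(1.0000,0.0000)
member 10 (5-6): L=4.4805, (cx,cy)=(0.2359,-0.9718)
solve A·x = −loads:
  F[0-1] = -1484.9072 N (compression)
  F[0-2] = -297.3456 N (compression)
  F[1-2] = +1308.6783 N (tension)
  F[1-3] = -673.3211 N (compression)
  F[2-3] = -1289.1744 N (compression)
  F[2-4] = +256.3245 N (tension)
  F[3-4] = -363.4172 N (compression)
  F[3-5] = -185.8340 N (compression)
  F[4-5] = +362.3998 N (tension)
  F[4-6] = +100.4971 N (tension)
  F[5-6] = -425.9921 N (compression)
  Rx@0 = +623.4700 N
  Ry@0 = +1448.6518 N
  Ry@6 = +413.9682 N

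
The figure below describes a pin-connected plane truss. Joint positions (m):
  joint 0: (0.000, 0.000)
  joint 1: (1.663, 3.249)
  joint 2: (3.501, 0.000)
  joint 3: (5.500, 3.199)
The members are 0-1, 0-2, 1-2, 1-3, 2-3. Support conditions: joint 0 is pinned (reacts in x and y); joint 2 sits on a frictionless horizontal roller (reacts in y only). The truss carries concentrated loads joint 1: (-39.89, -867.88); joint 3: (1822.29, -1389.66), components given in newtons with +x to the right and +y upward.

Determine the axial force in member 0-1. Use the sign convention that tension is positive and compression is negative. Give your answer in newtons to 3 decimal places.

N=4 nodes, M=5 members, R=3 reactions → 2N=8, M+R=8
member 0 (0-1): L=3.6499, (cx,cy)=(0.4556,0.8902)
member 1 (0-2): L=3.5010, (cx,cy)=(1.0000,0.0000)
member 2 (1-2): L=3.7329, (cx,cy)=(0.4924,-0.8704)
member 3 (1-3): L=3.8373, (cx,cy)=(0.9999,-0.0130)
member 4 (2-3): L=3.7722, (cx,cy)=(0.5299,0.8480)
solve A·x = −loads:
  F[0-1] = +2208.4767 N (tension)
  F[0-2] = +776.1466 N (tension)
  F[1-2] = -3295.7793 N (compression)
  F[1-3] = +2669.1585 N (tension)
  F[2-3] = -1597.6562 N (compression)
  Rx@0 = -1782.4000 N
  Ry@0 = -1965.9155 N
  Ry@2 = +4223.4555 N

2208.477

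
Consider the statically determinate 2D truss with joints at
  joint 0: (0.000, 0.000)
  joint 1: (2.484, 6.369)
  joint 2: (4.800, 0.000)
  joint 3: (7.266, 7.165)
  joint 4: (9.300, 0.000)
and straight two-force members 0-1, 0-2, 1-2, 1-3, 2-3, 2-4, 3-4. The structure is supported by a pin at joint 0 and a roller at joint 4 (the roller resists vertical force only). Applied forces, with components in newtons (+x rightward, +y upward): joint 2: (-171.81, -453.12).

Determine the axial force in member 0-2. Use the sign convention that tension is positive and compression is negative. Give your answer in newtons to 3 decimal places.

N=5 nodes, M=7 members, R=3 reactions → 2N=10, M+R=10
member 0 (0-1): L=6.8363, (cx,cy)=(0.3634,0.9317)
member 1 (0-2): L=4.8000, (cx,cy)=(1.0000,0.0000)
member 2 (1-2): L=6.7770, (cx,cy)=(0.3417,-0.9398)
member 3 (1-3): L=4.8478, (cx,cy)=(0.9864,0.1642)
member 4 (2-3): L=7.5775, (cx,cy)=(0.3254,0.9456)
member 5 (2-4): L=4.5000, (cx,cy)=(1.0000,0.0000)
member 6 (3-4): L=7.4481, (cx,cy)=(0.2731,-0.9620)
solve A·x = −loads:
  F[0-1] = -235.3369 N (compression)
  F[0-2] = -86.2988 N (compression)
  F[1-2] = +205.7007 N (tension)
  F[1-3] = -157.9518 N (compression)
  F[2-3] = +274.7608 N (tension)
  F[2-4] = +66.3906 N (tension)
  F[3-4] = -243.1093 N (compression)
  Rx@0 = +171.8100 N
  Ry@0 = +219.2516 N
  Ry@4 = +233.8684 N

-86.299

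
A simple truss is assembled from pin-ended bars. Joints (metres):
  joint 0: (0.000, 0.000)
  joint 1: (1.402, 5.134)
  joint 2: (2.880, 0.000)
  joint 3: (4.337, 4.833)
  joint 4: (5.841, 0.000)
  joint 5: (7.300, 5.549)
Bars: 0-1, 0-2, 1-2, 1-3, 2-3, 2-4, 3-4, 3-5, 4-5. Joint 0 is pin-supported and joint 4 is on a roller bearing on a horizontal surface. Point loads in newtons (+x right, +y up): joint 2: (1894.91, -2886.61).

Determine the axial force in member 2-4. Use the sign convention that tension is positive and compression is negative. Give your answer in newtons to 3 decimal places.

N=6 nodes, M=9 members, R=3 reactions → 2N=12, M+R=12
member 0 (0-1): L=5.3220, (cx,cy)=(0.2634,0.9647)
member 1 (0-2): L=2.8800, (cx,cy)=(1.0000,0.0000)
member 2 (1-2): L=5.3425, (cx,cy)=(0.2766,-0.9610)
member 3 (1-3): L=2.9504, (cx,cy)=(0.9948,-0.1020)
member 4 (2-3): L=5.0478, (cx,cy)=(0.2886,0.9574)
member 5 (2-4): L=2.9610, (cx,cy)=(1.0000,0.0000)
member 6 (3-4): L=5.0616, (cx,cy)=(0.2971,-0.9548)
member 7 (3-5): L=3.0483, (cx,cy)=(0.9720,0.2349)
member 8 (4-5): L=5.7376, (cx,cy)=(0.2543,0.9671)
solve A·x = −loads:
  F[0-1] = -1516.9015 N (compression)
  F[0-2] = +2294.5155 N (tension)
  F[1-2] = +1613.0205 N (tension)
  F[1-3] = -850.2823 N (compression)
  F[2-3] = +1395.9583 N (tension)
  F[2-4] = +442.9191 N (tension)
  F[3-4] = -1490.6145 N (compression)
  F[3-5] = +0.0000 N (tension)
  F[4-5] = -0.0000 N (compression)
  Rx@0 = -1894.9100 N
  Ry@0 = +1463.3200 N
  Ry@4 = +1423.2900 N

442.919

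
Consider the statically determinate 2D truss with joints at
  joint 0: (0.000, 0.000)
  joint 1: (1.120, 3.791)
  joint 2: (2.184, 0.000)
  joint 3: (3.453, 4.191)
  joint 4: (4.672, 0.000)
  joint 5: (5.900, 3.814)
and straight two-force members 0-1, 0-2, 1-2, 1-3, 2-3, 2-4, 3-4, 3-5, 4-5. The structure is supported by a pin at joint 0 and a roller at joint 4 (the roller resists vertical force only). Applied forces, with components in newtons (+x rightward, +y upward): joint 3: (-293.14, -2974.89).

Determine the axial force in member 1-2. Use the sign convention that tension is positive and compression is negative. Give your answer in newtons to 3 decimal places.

977.596

N=6 nodes, M=9 members, R=3 reactions → 2N=12, M+R=12
member 0 (0-1): L=3.9530, (cx,cy)=(0.2833,0.9590)
member 1 (0-2): L=2.1840, (cx,cy)=(1.0000,0.0000)
member 2 (1-2): L=3.9375, (cx,cy)=(0.2702,-0.9628)
member 3 (1-3): L=2.3670, (cx,cy)=(0.9856,0.1690)
member 4 (2-3): L=4.3789, (cx,cy)=(0.2898,0.9571)
member 5 (2-4): L=2.4880, (cx,cy)=(1.0000,0.0000)
member 6 (3-4): L=4.3647, (cx,cy)=(0.2793,-0.9602)
member 7 (3-5): L=2.4759, (cx,cy)=(0.9883,-0.1523)
member 8 (4-5): L=4.0068, (cx,cy)=(0.3065,0.9519)
solve A·x = −loads:
  F[0-1] = -1083.5584 N (compression)
  F[0-2] = +13.8649 N (tension)
  F[1-2] = +977.5961 N (tension)
  F[1-3] = -579.5086 N (compression)
  F[2-3] = -983.4284 N (compression)
  F[2-4] = +563.0300 N (tension)
  F[3-4] = -2015.9528 N (compression)
  F[3-5] = -0.0000 N (compression)
  F[4-5] = +0.0000 N (tension)
  Rx@0 = +293.1400 N
  Ry@0 = +1039.1568 N
  Ry@4 = +1935.7332 N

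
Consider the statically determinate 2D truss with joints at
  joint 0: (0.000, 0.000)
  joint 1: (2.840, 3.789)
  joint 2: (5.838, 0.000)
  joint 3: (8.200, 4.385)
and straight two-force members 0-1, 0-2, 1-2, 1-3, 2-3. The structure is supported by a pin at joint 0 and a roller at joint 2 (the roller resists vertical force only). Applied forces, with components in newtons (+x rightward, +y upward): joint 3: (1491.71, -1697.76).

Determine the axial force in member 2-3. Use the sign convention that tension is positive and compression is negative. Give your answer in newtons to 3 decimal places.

N=4 nodes, M=5 members, R=3 reactions → 2N=8, M+R=8
member 0 (0-1): L=4.7352, (cx,cy)=(0.5998,0.8002)
member 1 (0-2): L=5.8380, (cx,cy)=(1.0000,0.0000)
member 2 (1-2): L=4.8316, (cx,cy)=(0.6205,-0.7842)
member 3 (1-3): L=5.3930, (cx,cy)=(0.9939,0.1105)
member 4 (2-3): L=4.9807, (cx,cy)=(0.4742,0.8804)
solve A·x = −loads:
  F[0-1] = +2258.6757 N (tension)
  F[0-2] = +137.0389 N (tension)
  F[1-2] = -1941.7489 N (compression)
  F[1-3] = +2575.2934 N (tension)
  F[2-3] = -2251.6615 N (compression)
  Rx@0 = -1491.7100 N
  Ry@0 = -1807.3411 N
  Ry@2 = +3505.1011 N

-2251.662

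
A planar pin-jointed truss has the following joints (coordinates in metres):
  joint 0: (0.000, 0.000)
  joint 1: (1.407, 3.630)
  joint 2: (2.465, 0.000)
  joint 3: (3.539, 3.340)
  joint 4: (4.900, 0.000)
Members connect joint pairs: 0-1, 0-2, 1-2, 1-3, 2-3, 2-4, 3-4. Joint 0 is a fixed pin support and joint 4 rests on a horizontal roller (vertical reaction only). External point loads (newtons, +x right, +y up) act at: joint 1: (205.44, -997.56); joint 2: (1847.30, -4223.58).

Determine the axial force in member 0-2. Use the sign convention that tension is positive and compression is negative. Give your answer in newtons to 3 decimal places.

N=5 nodes, M=7 members, R=3 reactions → 2N=10, M+R=10
member 0 (0-1): L=3.8931, (cx,cy)=(0.3614,0.9324)
member 1 (0-2): L=2.4650, (cx,cy)=(1.0000,0.0000)
member 2 (1-2): L=3.7810, (cx,cy)=(0.2798,-0.9601)
member 3 (1-3): L=2.1516, (cx,cy)=(0.9909,-0.1348)
member 4 (2-3): L=3.5084, (cx,cy)=(0.3061,0.9520)
member 5 (2-4): L=2.4350, (cx,cy)=(1.0000,0.0000)
member 6 (3-4): L=3.6066, (cx,cy)=(0.3774,-0.9261)
solve A·x = −loads:
  F[0-1] = -2850.4499 N (compression)
  F[0-2] = +3082.9063 N (tension)
  F[1-2] = +1982.9843 N (tension)
  F[1-3] = -1806.9673 N (compression)
  F[2-3] = +2436.7925 N (tension)
  F[2-4] = +1044.5287 N (tension)
  F[3-4] = -2768.0008 N (compression)
  Rx@0 = -2052.7400 N
  Ry@0 = +2657.7851 N
  Ry@4 = +2563.3549 N

3082.906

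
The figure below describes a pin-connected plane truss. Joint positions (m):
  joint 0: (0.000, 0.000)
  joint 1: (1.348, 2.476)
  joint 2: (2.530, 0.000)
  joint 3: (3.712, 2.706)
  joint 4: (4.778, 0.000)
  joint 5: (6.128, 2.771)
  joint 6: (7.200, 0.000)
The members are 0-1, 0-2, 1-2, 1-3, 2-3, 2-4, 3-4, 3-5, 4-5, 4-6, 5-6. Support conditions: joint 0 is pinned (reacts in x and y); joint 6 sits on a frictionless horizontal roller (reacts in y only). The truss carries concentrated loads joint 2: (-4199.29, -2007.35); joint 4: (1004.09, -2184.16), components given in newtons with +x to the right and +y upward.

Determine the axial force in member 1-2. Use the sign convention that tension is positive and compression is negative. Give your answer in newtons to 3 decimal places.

2042.484

N=7 nodes, M=11 members, R=3 reactions → 2N=14, M+R=14
member 0 (0-1): L=2.8192, (cx,cy)=(0.4782,0.8783)
member 1 (0-2): L=2.5300, (cx,cy)=(1.0000,0.0000)
member 2 (1-2): L=2.7437, (cx,cy)=(0.4308,-0.9024)
member 3 (1-3): L=2.3752, (cx,cy)=(0.9953,0.0968)
member 4 (2-3): L=2.9529, (cx,cy)=(0.4003,0.9164)
member 5 (2-4): L=2.2480, (cx,cy)=(1.0000,0.0000)
member 6 (3-4): L=2.9084, (cx,cy)=(0.3665,-0.9304)
member 7 (3-5): L=2.4169, (cx,cy)=(0.9996,0.0269)
member 8 (4-5): L=3.0824, (cx,cy)=(0.4380,0.8990)
member 9 (4-6): L=2.4220, (cx,cy)=(1.0000,0.0000)
member 10 (5-6): L=2.9711, (cx,cy)=(0.3608,-0.9326)
solve A·x = −loads:
  F[0-1] = -2318.9969 N (compression)
  F[0-2] = -2086.3575 N (compression)
  F[1-2] = +2042.4840 N (tension)
  F[1-3] = -1998.1567 N (compression)
  F[2-3] = +179.1003 N (tension)
  F[2-4] = +2921.1649 N (tension)
  F[3-4] = -23.6212 N (compression)
  F[3-5] = -1909.1077 N (compression)
  F[4-5] = +2454.0270 N (tension)
  F[4-6] = +833.6119 N (tension)
  F[5-6] = -2310.4205 N (compression)
  Rx@0 = +3195.2000 N
  Ry@0 = +2036.7167 N
  Ry@6 = +2154.7933 N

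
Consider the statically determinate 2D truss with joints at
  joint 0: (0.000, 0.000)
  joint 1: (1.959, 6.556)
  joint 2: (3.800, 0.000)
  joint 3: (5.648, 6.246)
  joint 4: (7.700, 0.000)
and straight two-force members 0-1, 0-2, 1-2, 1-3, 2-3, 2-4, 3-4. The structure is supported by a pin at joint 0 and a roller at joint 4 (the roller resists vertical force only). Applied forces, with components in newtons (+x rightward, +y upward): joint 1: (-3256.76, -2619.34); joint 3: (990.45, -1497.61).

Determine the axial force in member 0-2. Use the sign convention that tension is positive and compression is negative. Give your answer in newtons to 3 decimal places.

-974.996

N=5 nodes, M=7 members, R=3 reactions → 2N=10, M+R=10
member 0 (0-1): L=6.8424, (cx,cy)=(0.2863,0.9581)
member 1 (0-2): L=3.8000, (cx,cy)=(1.0000,0.0000)
member 2 (1-2): L=6.8096, (cx,cy)=(0.2704,-0.9628)
member 3 (1-3): L=3.7020, (cx,cy)=(0.9965,-0.0837)
member 4 (2-3): L=6.5136, (cx,cy)=(0.2837,0.9589)
member 5 (2-4): L=3.9000, (cx,cy)=(1.0000,0.0000)
member 6 (3-4): L=6.5744, (cx,cy)=(0.3121,-0.9500)
solve A·x = −loads:
  F[0-1] = -4510.3233 N (compression)
  F[0-2] = -974.9959 N (compression)
  F[1-2] = +1635.0495 N (tension)
  F[1-3] = +1528.7726 N (tension)
  F[2-3] = -1641.6164 N (compression)
  F[2-4] = -67.2070 N (compression)
  F[3-4] = +215.3257 N (tension)
  Rx@0 = +2266.3100 N
  Ry@0 = +4321.5188 N
  Ry@4 = -204.5688 N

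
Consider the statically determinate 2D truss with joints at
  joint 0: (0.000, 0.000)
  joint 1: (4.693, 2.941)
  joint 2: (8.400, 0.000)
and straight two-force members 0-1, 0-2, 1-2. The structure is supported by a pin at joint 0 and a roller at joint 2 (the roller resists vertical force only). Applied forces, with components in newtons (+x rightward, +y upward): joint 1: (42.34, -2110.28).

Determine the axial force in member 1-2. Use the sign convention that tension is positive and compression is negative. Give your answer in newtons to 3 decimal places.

N=3 nodes, M=3 members, R=3 reactions → 2N=6, M+R=6
member 0 (0-1): L=5.5384, (cx,cy)=(0.8474,0.5310)
member 1 (0-2): L=8.4000, (cx,cy)=(1.0000,0.0000)
member 2 (1-2): L=4.7319, (cx,cy)=(0.7834,-0.6215)
solve A·x = −loads:
  F[0-1] = -1725.8499 N (compression)
  F[0-2] = +1504.7538 N (tension)
  F[1-2] = -1920.8030 N (compression)
  Rx@0 = -42.3400 N
  Ry@0 = +916.4626 N
  Ry@2 = +1193.8174 N

-1920.803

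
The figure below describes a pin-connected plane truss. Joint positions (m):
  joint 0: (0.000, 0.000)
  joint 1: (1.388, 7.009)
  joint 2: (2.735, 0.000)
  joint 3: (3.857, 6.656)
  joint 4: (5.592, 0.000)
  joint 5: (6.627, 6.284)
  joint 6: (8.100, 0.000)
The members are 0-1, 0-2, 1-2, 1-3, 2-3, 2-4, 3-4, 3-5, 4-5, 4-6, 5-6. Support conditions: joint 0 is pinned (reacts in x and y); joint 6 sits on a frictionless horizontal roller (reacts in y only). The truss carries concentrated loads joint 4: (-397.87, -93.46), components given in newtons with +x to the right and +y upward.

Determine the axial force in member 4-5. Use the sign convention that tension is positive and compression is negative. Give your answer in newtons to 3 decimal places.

N=7 nodes, M=11 members, R=3 reactions → 2N=14, M+R=14
member 0 (0-1): L=7.1451, (cx,cy)=(0.1943,0.9810)
member 1 (0-2): L=2.7350, (cx,cy)=(1.0000,0.0000)
member 2 (1-2): L=7.1373, (cx,cy)=(0.1887,-0.9820)
member 3 (1-3): L=2.4941, (cx,cy)=(0.9899,-0.1415)
member 4 (2-3): L=6.7499, (cx,cy)=(0.1662,0.9861)
member 5 (2-4): L=2.8570, (cx,cy)=(1.0000,0.0000)
member 6 (3-4): L=6.8784, (cx,cy)=(0.2522,-0.9677)
member 7 (3-5): L=2.7949, (cx,cy)=(0.9911,-0.1331)
member 8 (4-5): L=6.3687, (cx,cy)=(0.1625,0.9867)
member 9 (4-6): L=2.5080, (cx,cy)=(1.0000,0.0000)
member 10 (5-6): L=6.4543, (cx,cy)=(0.2282,-0.9736)
solve A·x = −loads:
  F[0-1] = -29.4999 N (compression)
  F[0-2] = -392.1394 N (compression)
  F[1-2] = +31.1580 N (tension)
  F[1-3] = -11.7291 N (compression)
  F[2-3] = -31.0297 N (compression)
  F[2-4] = -381.1011 N (compression)
  F[3-4] = +33.4015 N (tension)
  F[3-5] = -25.4202 N (compression)
  F[4-5] = +61.9623 N (tension)
  F[4-6] = +15.1243 N (tension)
  F[5-6] = -66.2709 N (compression)
  Rx@0 = +397.8700 N
  Ry@0 = +28.9380 N
  Ry@6 = +64.5220 N

61.962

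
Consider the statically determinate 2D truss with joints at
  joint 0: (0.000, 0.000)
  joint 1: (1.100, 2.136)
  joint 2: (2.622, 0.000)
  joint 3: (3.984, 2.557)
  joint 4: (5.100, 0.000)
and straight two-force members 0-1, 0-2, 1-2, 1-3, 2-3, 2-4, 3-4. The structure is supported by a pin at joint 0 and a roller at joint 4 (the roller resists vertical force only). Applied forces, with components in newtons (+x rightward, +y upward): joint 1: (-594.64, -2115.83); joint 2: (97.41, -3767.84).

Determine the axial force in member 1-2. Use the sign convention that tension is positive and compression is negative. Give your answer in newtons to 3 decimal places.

N=5 nodes, M=7 members, R=3 reactions → 2N=10, M+R=10
member 0 (0-1): L=2.4026, (cx,cy)=(0.4578,0.8890)
member 1 (0-2): L=2.6220, (cx,cy)=(1.0000,0.0000)
member 2 (1-2): L=2.6228, (cx,cy)=(0.5803,-0.8144)
member 3 (1-3): L=2.9146, (cx,cy)=(0.9895,0.1444)
member 4 (2-3): L=2.8971, (cx,cy)=(0.4701,0.8826)
member 5 (2-4): L=2.4780, (cx,cy)=(1.0000,0.0000)
member 6 (3-4): L=2.7899, (cx,cy)=(0.4000,-0.9165)
solve A·x = −loads:
  F[0-1] = -4205.9602 N (compression)
  F[0-2] = +1428.4141 N (tension)
  F[1-2] = +1589.4805 N (tension)
  F[1-3] = -2277.2624 N (compression)
  F[2-3] = +2802.3558 N (tension)
  F[2-4] = +935.9296 N (tension)
  F[3-4] = -2339.7646 N (compression)
  Rx@0 = +497.2300 N
  Ry@0 = +3739.2507 N
  Ry@4 = +2144.4193 N

1589.480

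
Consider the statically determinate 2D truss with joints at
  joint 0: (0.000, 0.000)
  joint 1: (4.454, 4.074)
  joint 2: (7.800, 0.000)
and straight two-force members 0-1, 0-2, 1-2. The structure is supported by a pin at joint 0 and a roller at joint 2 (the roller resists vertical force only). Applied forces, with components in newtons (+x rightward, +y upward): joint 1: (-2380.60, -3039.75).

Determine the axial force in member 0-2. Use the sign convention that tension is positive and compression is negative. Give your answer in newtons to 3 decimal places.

404.386

N=3 nodes, M=3 members, R=3 reactions → 2N=6, M+R=6
member 0 (0-1): L=6.0362, (cx,cy)=(0.7379,0.6749)
member 1 (0-2): L=7.8000, (cx,cy)=(1.0000,0.0000)
member 2 (1-2): L=5.2719, (cx,cy)=(0.6347,-0.7728)
solve A·x = −loads:
  F[0-1] = -3774.2939 N (compression)
  F[0-2] = +404.3859 N (tension)
  F[1-2] = -637.1465 N (compression)
  Rx@0 = +2380.6000 N
  Ry@0 = +2547.3805 N
  Ry@2 = +492.3695 N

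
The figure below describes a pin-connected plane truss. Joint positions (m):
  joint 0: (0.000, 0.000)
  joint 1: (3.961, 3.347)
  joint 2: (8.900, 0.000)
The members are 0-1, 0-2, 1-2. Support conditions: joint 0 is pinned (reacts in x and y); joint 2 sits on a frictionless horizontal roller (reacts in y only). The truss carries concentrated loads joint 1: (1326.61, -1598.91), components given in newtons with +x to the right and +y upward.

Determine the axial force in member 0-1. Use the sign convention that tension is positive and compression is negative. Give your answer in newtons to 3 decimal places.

-601.792

N=3 nodes, M=3 members, R=3 reactions → 2N=6, M+R=6
member 0 (0-1): L=5.1857, (cx,cy)=(0.7638,0.6454)
member 1 (0-2): L=8.9000, (cx,cy)=(1.0000,0.0000)
member 2 (1-2): L=5.9662, (cx,cy)=(0.8278,-0.5610)
solve A·x = −loads:
  F[0-1] = -601.7916 N (compression)
  F[0-2] = +1786.2735 N (tension)
  F[1-2] = -2157.7957 N (compression)
  Rx@0 = -1326.6100 N
  Ry@0 = +388.4104 N
  Ry@2 = +1210.4996 N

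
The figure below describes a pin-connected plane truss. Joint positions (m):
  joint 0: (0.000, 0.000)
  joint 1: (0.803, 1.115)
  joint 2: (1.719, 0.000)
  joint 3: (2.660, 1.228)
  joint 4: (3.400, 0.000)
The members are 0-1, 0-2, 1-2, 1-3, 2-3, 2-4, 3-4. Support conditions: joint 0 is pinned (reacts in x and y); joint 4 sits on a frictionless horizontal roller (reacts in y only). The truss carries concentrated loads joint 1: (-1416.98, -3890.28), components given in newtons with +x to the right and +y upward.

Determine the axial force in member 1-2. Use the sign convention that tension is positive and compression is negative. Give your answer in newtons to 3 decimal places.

-639.044

N=5 nodes, M=7 members, R=3 reactions → 2N=10, M+R=10
member 0 (0-1): L=1.3741, (cx,cy)=(0.5844,0.8115)
member 1 (0-2): L=1.7190, (cx,cy)=(1.0000,0.0000)
member 2 (1-2): L=1.4430, (cx,cy)=(0.6348,-0.7727)
member 3 (1-3): L=1.8604, (cx,cy)=(0.9982,0.0607)
member 4 (2-3): L=1.5471, (cx,cy)=(0.6082,0.7938)
member 5 (2-4): L=1.6810, (cx,cy)=(1.0000,0.0000)
member 6 (3-4): L=1.4337, (cx,cy)=(0.5161,-0.8565)
solve A·x = −loads:
  F[0-1] = -4234.5291 N (compression)
  F[0-2] = +1057.6813 N (tension)
  F[1-2] = -639.0441 N (compression)
  F[1-3] = -653.2325 N (compression)
  F[2-3] = +622.0871 N (tension)
  F[2-4] = +273.6472 N (tension)
  F[3-4] = -530.1844 N (compression)
  Rx@0 = +1416.9800 N
  Ry@0 = +3436.1735 N
  Ry@4 = +454.1065 N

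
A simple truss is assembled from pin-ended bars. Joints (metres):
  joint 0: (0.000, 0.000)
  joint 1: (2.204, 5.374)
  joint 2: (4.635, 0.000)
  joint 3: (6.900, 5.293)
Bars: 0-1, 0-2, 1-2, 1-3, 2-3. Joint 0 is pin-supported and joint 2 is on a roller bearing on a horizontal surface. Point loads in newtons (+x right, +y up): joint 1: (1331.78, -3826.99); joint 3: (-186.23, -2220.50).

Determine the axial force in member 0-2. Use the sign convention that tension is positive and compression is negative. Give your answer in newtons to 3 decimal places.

N=4 nodes, M=5 members, R=3 reactions → 2N=8, M+R=8
member 0 (0-1): L=5.8084, (cx,cy)=(0.3795,0.9252)
member 1 (0-2): L=4.6350, (cx,cy)=(1.0000,0.0000)
member 2 (1-2): L=5.8983, (cx,cy)=(0.4122,-0.9111)
member 3 (1-3): L=4.6967, (cx,cy)=(0.9999,-0.0172)
member 4 (2-3): L=5.7573, (cx,cy)=(0.3934,0.9194)
solve A·x = −loads:
  F[0-1] = +442.4281 N (tension)
  F[0-2] = +977.6704 N (tension)
  F[1-2] = -4663.9728 N (compression)
  F[1-3] = +758.4896 N (tension)
  F[2-3] = -2401.0374 N (compression)
  Rx@0 = -1145.5500 N
  Ry@0 = -409.3398 N
  Ry@2 = +6456.8298 N

977.670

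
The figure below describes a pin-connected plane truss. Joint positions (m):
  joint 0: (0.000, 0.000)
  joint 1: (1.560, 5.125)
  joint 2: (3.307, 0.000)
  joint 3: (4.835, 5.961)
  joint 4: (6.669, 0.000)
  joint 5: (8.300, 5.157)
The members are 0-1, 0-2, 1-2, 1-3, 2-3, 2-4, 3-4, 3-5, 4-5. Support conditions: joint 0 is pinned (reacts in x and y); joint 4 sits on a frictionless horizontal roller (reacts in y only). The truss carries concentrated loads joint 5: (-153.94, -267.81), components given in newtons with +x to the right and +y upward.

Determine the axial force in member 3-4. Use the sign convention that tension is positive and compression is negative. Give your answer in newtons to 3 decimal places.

N=6 nodes, M=9 members, R=3 reactions → 2N=12, M+R=12
member 0 (0-1): L=5.3572, (cx,cy)=(0.2912,0.9567)
member 1 (0-2): L=3.3070, (cx,cy)=(1.0000,0.0000)
member 2 (1-2): L=5.4146, (cx,cy)=(0.3226,-0.9465)
member 3 (1-3): L=3.3800, (cx,cy)=(0.9689,0.2473)
member 4 (2-3): L=6.1537, (cx,cy)=(0.2483,0.9687)
member 5 (2-4): L=3.3620, (cx,cy)=(1.0000,0.0000)
member 6 (3-4): L=6.2368, (cx,cy)=(0.2941,-0.9558)
member 7 (3-5): L=3.5571, (cx,cy)=(0.9741,-0.2260)
member 8 (4-5): L=5.4088, (cx,cy)=(0.3015,0.9535)
solve A·x = −loads:
  F[0-1] = -55.9673 N (compression)
  F[0-2] = -137.6424 N (compression)
  F[1-2] = +47.9955 N (tension)
  F[1-3] = -32.8024 N (compression)
  F[2-3] = -46.8974 N (compression)
  F[2-4] = -110.5119 N (compression)
  F[3-4] = +71.6787 N (tension)
  F[3-5] = -66.2199 N (compression)
  F[4-5] = -296.5832 N (compression)
  Rx@0 = +153.9400 N
  Ry@0 = +53.5418 N
  Ry@4 = +214.2682 N

71.679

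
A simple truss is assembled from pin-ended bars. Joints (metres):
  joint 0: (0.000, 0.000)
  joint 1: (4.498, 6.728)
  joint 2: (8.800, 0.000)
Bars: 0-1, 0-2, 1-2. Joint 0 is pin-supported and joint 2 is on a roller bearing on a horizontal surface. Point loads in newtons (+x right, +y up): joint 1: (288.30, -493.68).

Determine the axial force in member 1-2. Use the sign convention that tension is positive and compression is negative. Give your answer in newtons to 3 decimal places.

-561.139

N=3 nodes, M=3 members, R=3 reactions → 2N=6, M+R=6
member 0 (0-1): L=8.0931, (cx,cy)=(0.5558,0.8313)
member 1 (0-2): L=8.8000, (cx,cy)=(1.0000,0.0000)
member 2 (1-2): L=7.9858, (cx,cy)=(0.5387,-0.8425)
solve A·x = −loads:
  F[0-1] = -25.1691 N (compression)
  F[0-2] = +302.2886 N (tension)
  F[1-2] = -561.1389 N (compression)
  Rx@0 = -288.3000 N
  Ry@0 = +20.9237 N
  Ry@2 = +472.7563 N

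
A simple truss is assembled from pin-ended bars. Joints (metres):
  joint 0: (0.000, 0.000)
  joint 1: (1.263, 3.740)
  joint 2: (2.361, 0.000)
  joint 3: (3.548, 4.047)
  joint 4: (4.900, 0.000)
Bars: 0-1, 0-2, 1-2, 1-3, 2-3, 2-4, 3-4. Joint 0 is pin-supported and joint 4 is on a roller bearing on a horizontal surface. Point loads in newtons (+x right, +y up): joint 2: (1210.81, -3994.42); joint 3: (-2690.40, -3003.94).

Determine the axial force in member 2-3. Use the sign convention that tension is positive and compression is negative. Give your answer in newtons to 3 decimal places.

-738.246

N=5 nodes, M=7 members, R=3 reactions → 2N=10, M+R=10
member 0 (0-1): L=3.9475, (cx,cy)=(0.3199,0.9474)
member 1 (0-2): L=2.3610, (cx,cy)=(1.0000,0.0000)
member 2 (1-2): L=3.8978, (cx,cy)=(0.2817,-0.9595)
member 3 (1-3): L=2.3055, (cx,cy)=(0.9911,0.1332)
member 4 (2-3): L=4.2175, (cx,cy)=(0.2814,0.9596)
member 5 (2-4): L=2.5390, (cx,cy)=(1.0000,0.0000)
member 6 (3-4): L=4.2669, (cx,cy)=(0.3169,-0.9485)
solve A·x = −loads:
  F[0-1] = -5404.7574 N (compression)
  F[0-2] = +249.6578 N (tension)
  F[1-2] = +4901.3054 N (tension)
  F[1-3] = -3137.8595 N (compression)
  F[2-3] = -738.2459 N (compression)
  F[2-4] = +627.2937 N (tension)
  F[3-4] = -1979.7158 N (compression)
  Rx@0 = +1479.5900 N
  Ry@0 = +5120.6547 N
  Ry@4 = +1877.7053 N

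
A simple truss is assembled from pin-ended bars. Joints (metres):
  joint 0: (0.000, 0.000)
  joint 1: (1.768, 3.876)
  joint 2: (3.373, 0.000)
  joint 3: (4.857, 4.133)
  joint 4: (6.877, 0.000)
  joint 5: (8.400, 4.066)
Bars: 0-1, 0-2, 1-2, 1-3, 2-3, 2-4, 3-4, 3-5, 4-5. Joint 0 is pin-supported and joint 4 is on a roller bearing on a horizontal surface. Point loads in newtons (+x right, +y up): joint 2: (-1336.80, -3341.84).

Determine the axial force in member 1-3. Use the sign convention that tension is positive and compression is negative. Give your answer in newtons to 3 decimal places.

N=6 nodes, M=9 members, R=3 reactions → 2N=12, M+R=12
member 0 (0-1): L=4.2602, (cx,cy)=(0.4150,0.9098)
member 1 (0-2): L=3.3730, (cx,cy)=(1.0000,0.0000)
member 2 (1-2): L=4.1952, (cx,cy)=(0.3826,-0.9239)
member 3 (1-3): L=3.0997, (cx,cy)=(0.9966,0.0829)
member 4 (2-3): L=4.3913, (cx,cy)=(0.3379,0.9412)
member 5 (2-4): L=3.5040, (cx,cy)=(1.0000,0.0000)
member 6 (3-4): L=4.6002, (cx,cy)=(0.4391,-0.8984)
member 7 (3-5): L=3.5436, (cx,cy)=(0.9998,-0.0189)
member 8 (4-5): L=4.3419, (cx,cy)=(0.3508,0.9365)
solve A·x = −loads:
  F[0-1] = -1871.5253 N (compression)
  F[0-2] = -560.1073 N (compression)
  F[1-2] = +1713.9707 N (tension)
  F[1-3] = -1437.3785 N (compression)
  F[2-3] = +1868.1737 N (tension)
  F[2-4] = +801.1041 N (tension)
  F[3-4] = -1824.3864 N (compression)
  F[3-5] = +0.0000 N (tension)
  F[4-5] = -0.0000 N (compression)
  Rx@0 = +1336.8000 N
  Ry@0 = +1702.7494 N
  Ry@4 = +1639.0906 N

-1437.378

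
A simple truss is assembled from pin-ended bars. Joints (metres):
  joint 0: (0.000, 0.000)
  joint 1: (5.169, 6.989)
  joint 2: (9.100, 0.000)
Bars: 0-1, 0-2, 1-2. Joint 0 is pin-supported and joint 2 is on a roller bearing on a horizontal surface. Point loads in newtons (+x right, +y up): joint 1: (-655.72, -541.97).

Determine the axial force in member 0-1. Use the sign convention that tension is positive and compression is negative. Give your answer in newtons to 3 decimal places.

-917.571

N=3 nodes, M=3 members, R=3 reactions → 2N=6, M+R=6
member 0 (0-1): L=8.6928, (cx,cy)=(0.5946,0.8040)
member 1 (0-2): L=9.1000, (cx,cy)=(1.0000,0.0000)
member 2 (1-2): L=8.0187, (cx,cy)=(0.4902,-0.8716)
solve A·x = −loads:
  F[0-1] = -917.5712 N (compression)
  F[0-2] = -110.1043 N (compression)
  F[1-2] = +224.5964 N (tension)
  Rx@0 = +655.7200 N
  Ry@0 = +737.7265 N
  Ry@2 = -195.7565 N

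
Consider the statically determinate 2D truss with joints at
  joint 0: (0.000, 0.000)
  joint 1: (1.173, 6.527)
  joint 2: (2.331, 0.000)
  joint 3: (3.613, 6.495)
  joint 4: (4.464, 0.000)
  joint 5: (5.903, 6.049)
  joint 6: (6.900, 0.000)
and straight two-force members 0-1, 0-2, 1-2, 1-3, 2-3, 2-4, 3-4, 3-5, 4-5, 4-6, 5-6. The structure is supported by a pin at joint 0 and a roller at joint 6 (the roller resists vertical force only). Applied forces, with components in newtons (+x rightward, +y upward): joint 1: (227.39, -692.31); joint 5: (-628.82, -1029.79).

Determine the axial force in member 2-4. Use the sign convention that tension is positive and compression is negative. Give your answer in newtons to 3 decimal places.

N=7 nodes, M=11 members, R=3 reactions → 2N=14, M+R=14
member 0 (0-1): L=6.6316, (cx,cy)=(0.1769,0.9842)
member 1 (0-2): L=2.3310, (cx,cy)=(1.0000,0.0000)
member 2 (1-2): L=6.6289, (cx,cy)=(0.1747,-0.9846)
member 3 (1-3): L=2.4402, (cx,cy)=(0.9999,-0.0131)
member 4 (2-3): L=6.6203, (cx,cy)=(0.1936,0.9811)
member 5 (2-4): L=2.1330, (cx,cy)=(1.0000,0.0000)
member 6 (3-4): L=6.5505, (cx,cy)=(0.1299,-0.9915)
member 7 (3-5): L=2.3330, (cx,cy)=(0.9816,-0.1912)
member 8 (4-5): L=6.2178, (cx,cy)=(0.2314,0.9729)
member 9 (4-6): L=2.4360, (cx,cy)=(1.0000,0.0000)
member 10 (5-6): L=6.1306, (cx,cy)=(0.1626,-0.9867)
solve A·x = −loads:
  F[0-1] = -1076.5572 N (compression)
  F[0-2] = -211.0071 N (compression)
  F[1-2] = +379.4557 N (tension)
  F[1-3] = -484.1412 N (compression)
  F[2-3] = -380.8297 N (compression)
  F[2-4] = -70.9741 N (compression)
  F[3-4] = +492.5551 N (tension)
  F[3-5] = -633.5192 N (compression)
  F[4-5] = -502.0099 N (compression)
  F[4-6] = +109.1966 N (tension)
  F[5-6] = -671.4564 N (compression)
  Rx@0 = +401.4300 N
  Ry@0 = +1059.5823 N
  Ry@6 = +662.5177 N

-70.974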